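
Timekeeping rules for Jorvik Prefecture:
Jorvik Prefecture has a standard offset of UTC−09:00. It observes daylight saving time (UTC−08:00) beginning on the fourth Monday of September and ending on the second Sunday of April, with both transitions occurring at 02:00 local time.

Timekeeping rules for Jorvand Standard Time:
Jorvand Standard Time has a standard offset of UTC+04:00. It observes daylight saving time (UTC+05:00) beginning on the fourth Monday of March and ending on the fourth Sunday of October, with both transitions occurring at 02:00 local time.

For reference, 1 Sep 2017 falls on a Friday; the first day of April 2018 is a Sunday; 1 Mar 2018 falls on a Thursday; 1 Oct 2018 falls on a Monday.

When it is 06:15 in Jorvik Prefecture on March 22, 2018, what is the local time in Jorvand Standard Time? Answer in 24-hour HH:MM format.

18:15

1 September 2017 is a Friday, so the first Monday is September 4 and the fourth is September 25.
1 April 2018 is a Sunday, so the first Sunday is April 1 and the second is April 8.
Daylight saving runs 25 September 2017 – 8 April 2018; March 22, 2018 is inside that window, so Jorvik Prefecture is at UTC−08:00.
06:15 Jorvik Prefecture + 8h = 14:15 UTC.
1 March 2018 is a Thursday, so the first Monday is March 5 and the fourth is March 26.
1 October 2018 is a Monday, so the first Sunday is October 7 and the fourth is October 28.
At the standard offset (UTC+04:00), 14:15 UTC + 4h = 18:15 Jorvand Standard Time standard time.
The standard-time date in Jorvand Standard Time, March 22, 2018, does not fall between 26 March and 28 October, so daylight saving is not in effect and Jorvand Standard Time is at UTC+04:00.
14:15 UTC + 4h = 18:15 Jorvand Standard Time.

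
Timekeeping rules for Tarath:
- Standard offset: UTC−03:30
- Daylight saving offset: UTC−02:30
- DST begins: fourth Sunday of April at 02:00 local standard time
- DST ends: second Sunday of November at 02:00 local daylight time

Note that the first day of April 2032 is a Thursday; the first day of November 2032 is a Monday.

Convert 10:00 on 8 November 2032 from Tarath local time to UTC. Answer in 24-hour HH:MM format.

12:30

1 April 2032 is a Thursday, so the first Sunday is April 4 and the fourth is April 25.
1 November 2032 is a Monday, so the first Sunday is November 7 and the second is November 14.
Daylight saving runs 25 April – 14 November; 8 November 2032 is inside that window, so Tarath is at UTC−02:30.
10:00 local + 2h30m = 12:30 UTC.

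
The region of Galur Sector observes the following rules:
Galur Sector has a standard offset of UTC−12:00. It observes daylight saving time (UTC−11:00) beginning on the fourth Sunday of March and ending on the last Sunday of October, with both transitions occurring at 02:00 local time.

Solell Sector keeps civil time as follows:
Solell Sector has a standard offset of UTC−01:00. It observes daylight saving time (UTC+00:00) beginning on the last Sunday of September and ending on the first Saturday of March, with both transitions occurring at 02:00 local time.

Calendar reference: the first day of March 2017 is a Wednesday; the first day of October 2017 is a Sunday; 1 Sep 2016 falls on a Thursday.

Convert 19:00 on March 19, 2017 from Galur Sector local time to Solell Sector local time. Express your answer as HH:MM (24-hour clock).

1 March 2017 is a Wednesday, so the first Sunday is March 5 and the fourth is March 26.
1 October 2017 is a Sunday, so Sundays fall on 1, 8, 15, 22, 29; the last is October 29.
March 19, 2017 is outside the daylight-saving period (26 March – 29 October), so Galur Sector is on standard time, UTC−12:00.
19:00 Galur Sector + 12h = 07:00 UTC (rolling into the next day, 20 March 2017).
1 September 2016 is a Thursday, so Sundays fall on 4, 11, 18, 25; the last is September 25.
1 March 2017 is a Wednesday, so the first Saturday is March 4.
At the standard offset (UTC−01:00), 07:00 UTC − 1h = 06:00 Solell Sector standard time.
Daylight saving runs 25 September 2016 – 4 March 2017; the standard-time date in Solell Sector, March 20, 2017, is outside that window, so Solell Sector is on standard time at UTC−01:00.
07:00 UTC − 1h = 06:00 Solell Sector.

06:00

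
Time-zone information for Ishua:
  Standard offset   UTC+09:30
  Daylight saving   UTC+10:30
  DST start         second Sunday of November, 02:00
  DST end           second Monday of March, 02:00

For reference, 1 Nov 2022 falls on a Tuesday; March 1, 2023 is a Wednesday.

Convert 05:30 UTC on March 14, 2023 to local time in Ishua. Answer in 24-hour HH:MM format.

15:00

1 November 2022 is a Tuesday, so the first Sunday is November 6 and the second is November 13.
1 March 2023 is a Wednesday, so the first Monday is March 6 and the second is March 13.
At the standard offset (UTC+09:30), 05:30 UTC + 9h30m = 15:00 Ishua standard time.
The standard-time date in Ishua, March 14, 2023, is outside the daylight-saving period (13 November 2022 – 13 March 2023), so Ishua is on standard time, UTC+09:30.
05:30 UTC + 9h30m = 15:00 local.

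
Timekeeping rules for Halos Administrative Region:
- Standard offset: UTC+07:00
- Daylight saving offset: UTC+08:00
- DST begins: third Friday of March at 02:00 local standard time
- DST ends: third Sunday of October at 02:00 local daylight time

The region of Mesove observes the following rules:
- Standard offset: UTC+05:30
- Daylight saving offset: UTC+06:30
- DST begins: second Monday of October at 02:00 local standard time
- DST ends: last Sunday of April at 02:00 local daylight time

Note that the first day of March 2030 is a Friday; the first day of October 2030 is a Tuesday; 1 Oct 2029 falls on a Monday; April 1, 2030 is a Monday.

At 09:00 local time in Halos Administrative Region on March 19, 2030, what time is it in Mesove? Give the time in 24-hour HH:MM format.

07:30

1 March 2030 is a Friday, so the first Friday is March 1 and the third is March 15.
1 October 2030 is a Tuesday, so the first Sunday is October 6 and the third is October 20.
March 19, 2030 falls between 15 March and 20 October, so daylight saving is in effect and Halos Administrative Region is at UTC+08:00.
09:00 Halos Administrative Region − 8h = 01:00 UTC.
1 October 2029 is a Monday, so the first Monday is October 1 and the second is October 8.
1 April 2030 is a Monday, so Sundays fall on 7, 14, 21, 28; the last is April 28.
At the standard offset (UTC+05:30), 01:00 UTC + 5h30m = 06:30 Mesove standard time.
The standard-time date in Mesove, March 19, 2030, lies within the daylight-saving period (8 October 2029 – 28 April 2030), so Mesove is on daylight time, UTC+06:30.
01:00 UTC + 6h30m = 07:30 Mesove.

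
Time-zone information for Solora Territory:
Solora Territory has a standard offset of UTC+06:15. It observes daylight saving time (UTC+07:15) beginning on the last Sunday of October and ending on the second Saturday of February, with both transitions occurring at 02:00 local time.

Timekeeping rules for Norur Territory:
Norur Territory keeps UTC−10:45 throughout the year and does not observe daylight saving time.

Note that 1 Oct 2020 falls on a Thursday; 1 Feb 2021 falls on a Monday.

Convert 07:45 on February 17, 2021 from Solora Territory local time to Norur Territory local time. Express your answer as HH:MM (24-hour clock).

14:45

1 October 2020 is a Thursday, so Sundays fall on 4, 11, 18, 25; the last is October 25.
1 February 2021 is a Monday, so the first Saturday is February 6 and the second is February 13.
February 17, 2021 does not fall between 25 October 2020 and 13 February 2021, so daylight saving is not in effect and Solora Territory is at UTC+06:15.
07:45 Solora Territory − 6h15m = 01:30 UTC.
Norur Territory has no daylight saving, so its offset is UTC−10:45 year-round.
01:30 UTC − 10h45m = 14:45 Norur Territory (rolling into the previous day, 16 February 2021).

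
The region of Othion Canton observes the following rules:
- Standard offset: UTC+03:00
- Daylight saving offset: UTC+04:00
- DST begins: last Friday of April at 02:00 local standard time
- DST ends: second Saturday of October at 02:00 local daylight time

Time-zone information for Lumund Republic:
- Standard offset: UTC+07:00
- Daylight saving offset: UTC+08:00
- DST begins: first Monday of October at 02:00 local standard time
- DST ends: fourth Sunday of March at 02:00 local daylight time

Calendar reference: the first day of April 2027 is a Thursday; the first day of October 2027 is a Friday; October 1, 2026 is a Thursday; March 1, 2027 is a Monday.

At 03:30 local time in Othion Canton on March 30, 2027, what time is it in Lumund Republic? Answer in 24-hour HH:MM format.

1 April 2027 is a Thursday, so Fridays fall on 2, 9, 16, 23, 30; the last is April 30.
1 October 2027 is a Friday, so the first Saturday is October 2 and the second is October 9.
March 30, 2027 is outside the daylight-saving period (30 April – 9 October), so Othion Canton is on standard time, UTC+03:00.
03:30 Othion Canton − 3h = 00:30 UTC.
1 October 2026 is a Thursday, so the first Monday is October 5.
1 March 2027 is a Monday, so the first Sunday is March 7 and the fourth is March 28.
At the standard offset (UTC+07:00), 00:30 UTC + 7h = 07:30 Lumund Republic standard time.
Daylight saving runs 5 October 2026 – 28 March 2027; the standard-time date in Lumund Republic, March 30, 2027, is outside that window, so Lumund Republic is on standard time at UTC+07:00.
00:30 UTC + 7h = 07:30 Lumund Republic.

07:30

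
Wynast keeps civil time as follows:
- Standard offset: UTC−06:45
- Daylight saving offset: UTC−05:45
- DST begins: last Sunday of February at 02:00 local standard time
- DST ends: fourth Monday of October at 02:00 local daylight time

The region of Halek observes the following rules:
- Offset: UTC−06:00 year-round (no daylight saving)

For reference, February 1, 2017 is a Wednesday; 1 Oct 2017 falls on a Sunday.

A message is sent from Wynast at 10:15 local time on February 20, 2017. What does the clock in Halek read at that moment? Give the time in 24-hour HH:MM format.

11:00

1 February 2017 is a Wednesday, so Sundays fall on 5, 12, 19, 26; the last is February 26.
1 October 2017 is a Sunday, so the first Monday is October 2 and the fourth is October 23.
February 20, 2017 is outside the daylight-saving period (26 February – 23 October), so Wynast is on standard time, UTC−06:45.
10:15 Wynast + 6h45m = 17:00 UTC.
Halek stays on UTC−06:00 all year.
17:00 UTC − 6h = 11:00 Halek.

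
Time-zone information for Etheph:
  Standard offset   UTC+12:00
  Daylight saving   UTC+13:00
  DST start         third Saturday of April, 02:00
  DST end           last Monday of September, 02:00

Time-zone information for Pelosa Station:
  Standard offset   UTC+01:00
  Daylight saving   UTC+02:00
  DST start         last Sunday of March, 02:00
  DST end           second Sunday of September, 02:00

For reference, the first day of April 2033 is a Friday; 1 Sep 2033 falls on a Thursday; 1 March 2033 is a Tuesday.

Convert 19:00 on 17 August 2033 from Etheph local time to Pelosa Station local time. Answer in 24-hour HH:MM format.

08:00

1 April 2033 is a Friday, so the first Saturday is April 2 and the third is April 16.
1 September 2033 is a Thursday, so Mondays fall on 5, 12, 19, 26; the last is September 26.
17 August 2033 falls between 16 April and 26 September, so daylight saving is in effect and Etheph is at UTC+13:00.
19:00 Etheph − 13h = 06:00 UTC.
1 March 2033 is a Tuesday, so Sundays fall on 6, 13, 20, 27; the last is March 27.
1 September 2033 is a Thursday, so the first Sunday is September 4 and the second is September 11.
At the standard offset (UTC+01:00), 06:00 UTC + 1h = 07:00 Pelosa Station standard time.
Daylight saving runs 27 March – 11 September; the standard-time date in Pelosa Station, 17 August 2033, is inside that window, so Pelosa Station is at UTC+02:00.
06:00 UTC + 2h = 08:00 Pelosa Station.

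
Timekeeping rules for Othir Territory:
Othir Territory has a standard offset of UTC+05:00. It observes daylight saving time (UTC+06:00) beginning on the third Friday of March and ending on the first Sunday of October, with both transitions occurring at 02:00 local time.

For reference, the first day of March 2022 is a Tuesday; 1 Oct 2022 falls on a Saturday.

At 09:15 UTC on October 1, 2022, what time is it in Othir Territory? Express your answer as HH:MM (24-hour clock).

15:15

1 March 2022 is a Tuesday, so the first Friday is March 4 and the third is March 18.
1 October 2022 is a Saturday, so the first Sunday is October 2.
At the standard offset (UTC+05:00), 09:15 UTC + 5h = 14:15 Othir Territory standard time.
Daylight saving runs 18 March – 2 October; the standard-time date in Othir Territory, October 1, 2022, is inside that window, so Othir Territory is at UTC+06:00.
09:15 UTC + 6h = 15:15 local.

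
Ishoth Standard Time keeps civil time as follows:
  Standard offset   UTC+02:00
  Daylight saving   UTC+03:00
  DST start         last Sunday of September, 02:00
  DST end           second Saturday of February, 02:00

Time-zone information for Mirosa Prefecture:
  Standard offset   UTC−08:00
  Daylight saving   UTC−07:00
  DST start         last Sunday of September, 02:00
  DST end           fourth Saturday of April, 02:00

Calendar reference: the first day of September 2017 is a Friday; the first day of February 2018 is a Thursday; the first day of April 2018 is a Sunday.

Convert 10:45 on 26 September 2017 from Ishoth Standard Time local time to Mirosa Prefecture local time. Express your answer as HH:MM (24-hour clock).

1 September 2017 is a Friday, so Sundays fall on 3, 10, 17, 24; the last is September 24.
1 February 2018 is a Thursday, so the first Saturday is February 3 and the second is February 10.
26 September 2017 lies within the daylight-saving period (24 September 2017 – 10 February 2018), so Ishoth Standard Time is on daylight time, UTC+03:00.
10:45 Ishoth Standard Time − 3h = 07:45 UTC.
1 September 2017 is a Friday, so Sundays fall on 3, 10, 17, 24; the last is September 24.
1 April 2018 is a Sunday, so the first Saturday is April 7 and the fourth is April 28.
At the standard offset (UTC−08:00), 07:45 UTC − 8h = 23:45 Mirosa Prefecture standard time (rolling into the previous day, 25 September 2017).
The standard-time date in Mirosa Prefecture, 25 September 2017, lies within the daylight-saving period (24 September 2017 – 28 April 2018), so Mirosa Prefecture is on daylight time, UTC−07:00.
07:45 UTC − 7h = 00:45 Mirosa Prefecture.

00:45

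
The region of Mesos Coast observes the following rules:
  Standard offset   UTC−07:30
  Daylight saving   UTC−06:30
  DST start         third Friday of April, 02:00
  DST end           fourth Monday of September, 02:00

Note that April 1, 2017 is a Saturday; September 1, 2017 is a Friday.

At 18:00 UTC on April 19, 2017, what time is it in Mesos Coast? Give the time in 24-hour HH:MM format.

10:30

1 April 2017 is a Saturday, so the first Friday is April 7 and the third is April 21.
1 September 2017 is a Friday, so the first Monday is September 4 and the fourth is September 25.
At the standard offset (UTC−07:30), 18:00 UTC − 7h30m = 10:30 Mesos Coast standard time.
The standard-time date in Mesos Coast, April 19, 2017, does not fall between 21 April and 25 September, so daylight saving is not in effect and Mesos Coast is at UTC−07:30.
18:00 UTC − 7h30m = 10:30 local.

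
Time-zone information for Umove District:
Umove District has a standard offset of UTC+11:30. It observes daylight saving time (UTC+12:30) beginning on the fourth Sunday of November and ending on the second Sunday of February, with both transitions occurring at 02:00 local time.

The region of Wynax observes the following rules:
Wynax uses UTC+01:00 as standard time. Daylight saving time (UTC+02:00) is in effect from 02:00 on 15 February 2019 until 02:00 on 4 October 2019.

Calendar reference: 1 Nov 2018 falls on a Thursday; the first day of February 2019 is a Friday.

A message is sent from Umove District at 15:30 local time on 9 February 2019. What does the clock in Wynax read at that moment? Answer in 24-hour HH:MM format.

04:00

1 November 2018 is a Thursday, so the first Sunday is November 4 and the fourth is November 25.
1 February 2019 is a Friday, so the first Sunday is February 3 and the second is February 10.
9 February 2019 falls between 25 November 2018 and 10 February 2019, so daylight saving is in effect and Umove District is at UTC+12:30.
15:30 Umove District − 12h30m = 03:00 UTC.
At the standard offset (UTC+01:00), 03:00 UTC + 1h = 04:00 Wynax standard time.
Daylight saving runs 15 February – 4 October; the standard-time date in Wynax, 9 February 2019, is outside that window, so Wynax is on standard time at UTC+01:00.
03:00 UTC + 1h = 04:00 Wynax.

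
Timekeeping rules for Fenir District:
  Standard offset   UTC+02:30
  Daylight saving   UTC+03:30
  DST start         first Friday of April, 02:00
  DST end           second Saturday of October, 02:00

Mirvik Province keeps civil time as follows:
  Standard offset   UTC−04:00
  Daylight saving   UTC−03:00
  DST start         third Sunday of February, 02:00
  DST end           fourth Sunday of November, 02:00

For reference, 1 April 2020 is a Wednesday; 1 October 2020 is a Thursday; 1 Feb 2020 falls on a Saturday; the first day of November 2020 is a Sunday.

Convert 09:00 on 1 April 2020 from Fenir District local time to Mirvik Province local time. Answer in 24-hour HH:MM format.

1 April 2020 is a Wednesday, so the first Friday is April 3.
1 October 2020 is a Thursday, so the first Saturday is October 3 and the second is October 10.
1 April 2020 does not fall between 3 April and 10 October, so daylight saving is not in effect and Fenir District is at UTC+02:30.
09:00 Fenir District − 2h30m = 06:30 UTC.
1 February 2020 is a Saturday, so the first Sunday is February 2 and the third is February 16.
1 November 2020 is a Sunday, so the first Sunday is November 1 and the fourth is November 22.
At the standard offset (UTC−04:00), 06:30 UTC − 4h = 02:30 Mirvik Province standard time.
Daylight saving runs 16 February – 22 November; the standard-time date in Mirvik Province, 1 April 2020, is inside that window, so Mirvik Province is at UTC−03:00.
06:30 UTC − 3h = 03:30 Mirvik Province.

03:30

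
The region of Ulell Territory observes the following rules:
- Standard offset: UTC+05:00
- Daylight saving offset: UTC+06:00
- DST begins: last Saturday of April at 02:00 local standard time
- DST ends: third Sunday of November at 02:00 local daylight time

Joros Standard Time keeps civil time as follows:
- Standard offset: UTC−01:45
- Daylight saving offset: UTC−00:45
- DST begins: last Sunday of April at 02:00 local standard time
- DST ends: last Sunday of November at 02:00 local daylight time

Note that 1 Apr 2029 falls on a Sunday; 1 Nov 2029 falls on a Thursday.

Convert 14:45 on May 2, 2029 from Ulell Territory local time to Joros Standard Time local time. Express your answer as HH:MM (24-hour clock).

1 April 2029 is a Sunday, so Saturdays fall on 7, 14, 21, 28; the last is April 28.
1 November 2029 is a Thursday, so the first Sunday is November 4 and the third is November 18.
Daylight saving runs 28 April – 18 November; May 2, 2029 is inside that window, so Ulell Territory is at UTC+06:00.
14:45 Ulell Territory − 6h = 08:45 UTC.
1 April 2029 is a Sunday, so Sundays fall on 1, 8, 15, 22, 29; the last is April 29.
1 November 2029 is a Thursday, so Sundays fall on 4, 11, 18, 25; the last is November 25.
At the standard offset (UTC−01:45), 08:45 UTC − 1h45m = 07:00 Joros Standard Time standard time.
Daylight saving runs 29 April – 25 November; the standard-time date in Joros Standard Time, May 2, 2029, is inside that window, so Joros Standard Time is at UTC−00:45.
08:45 UTC − 0h45m = 08:00 Joros Standard Time.

08:00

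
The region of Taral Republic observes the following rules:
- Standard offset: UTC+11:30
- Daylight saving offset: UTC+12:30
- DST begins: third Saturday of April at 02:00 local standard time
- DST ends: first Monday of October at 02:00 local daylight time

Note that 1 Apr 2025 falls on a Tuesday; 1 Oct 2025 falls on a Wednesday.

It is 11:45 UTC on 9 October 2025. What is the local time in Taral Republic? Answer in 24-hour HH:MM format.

1 April 2025 is a Tuesday, so the first Saturday is April 5 and the third is April 19.
1 October 2025 is a Wednesday, so the first Monday is October 6.
At the standard offset (UTC+11:30), 11:45 UTC + 11h30m = 23:15 Taral Republic standard time.
The standard-time date in Taral Republic, 9 October 2025, is outside the daylight-saving period (19 April – 6 October), so Taral Republic is on standard time, UTC+11:30.
11:45 UTC + 11h30m = 23:15 local.

23:15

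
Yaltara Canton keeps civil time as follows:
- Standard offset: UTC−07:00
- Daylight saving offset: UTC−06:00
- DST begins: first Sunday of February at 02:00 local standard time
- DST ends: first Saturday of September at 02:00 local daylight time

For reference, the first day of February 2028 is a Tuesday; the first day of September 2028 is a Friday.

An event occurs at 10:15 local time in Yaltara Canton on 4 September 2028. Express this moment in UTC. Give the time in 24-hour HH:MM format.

1 February 2028 is a Tuesday, so the first Sunday is February 6.
1 September 2028 is a Friday, so the first Saturday is September 2.
4 September 2028 is outside the daylight-saving period (6 February – 2 September), so Yaltara Canton is on standard time, UTC−07:00.
10:15 local + 7h = 17:15 UTC.

17:15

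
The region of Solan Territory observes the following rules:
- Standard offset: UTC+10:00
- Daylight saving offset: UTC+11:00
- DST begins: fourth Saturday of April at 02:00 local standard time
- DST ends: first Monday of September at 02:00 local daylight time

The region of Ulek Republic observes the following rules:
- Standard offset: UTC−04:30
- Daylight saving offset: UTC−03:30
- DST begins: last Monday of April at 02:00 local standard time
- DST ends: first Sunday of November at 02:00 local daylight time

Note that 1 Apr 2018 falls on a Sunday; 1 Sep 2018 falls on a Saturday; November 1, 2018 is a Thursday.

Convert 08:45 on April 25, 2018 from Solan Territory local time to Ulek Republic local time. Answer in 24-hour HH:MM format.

18:15

1 April 2018 is a Sunday, so the first Saturday is April 7 and the fourth is April 28.
1 September 2018 is a Saturday, so the first Monday is September 3.
April 25, 2018 is outside the daylight-saving period (28 April – 3 September), so Solan Territory is on standard time, UTC+10:00.
08:45 Solan Territory − 10h = 22:45 UTC (rolling into the previous day, 24 April 2018).
1 April 2018 is a Sunday, so Mondays fall on 2, 9, 16, 23, 30; the last is April 30.
1 November 2018 is a Thursday, so the first Sunday is November 4.
At the standard offset (UTC−04:30), 22:45 UTC − 4h30m = 18:15 Ulek Republic standard time.
The standard-time date in Ulek Republic, April 24, 2018, does not fall between 30 April and 4 November, so daylight saving is not in effect and Ulek Republic is at UTC−04:30.
22:45 UTC − 4h30m = 18:15 Ulek Republic.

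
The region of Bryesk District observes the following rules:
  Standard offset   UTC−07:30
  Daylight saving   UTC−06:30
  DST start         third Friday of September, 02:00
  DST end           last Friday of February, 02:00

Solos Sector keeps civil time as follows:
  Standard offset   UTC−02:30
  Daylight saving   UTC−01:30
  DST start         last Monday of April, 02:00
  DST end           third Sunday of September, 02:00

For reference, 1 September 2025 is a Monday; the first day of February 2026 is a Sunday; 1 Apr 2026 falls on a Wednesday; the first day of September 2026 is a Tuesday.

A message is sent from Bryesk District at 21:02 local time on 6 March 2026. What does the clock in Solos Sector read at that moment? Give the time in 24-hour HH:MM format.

02:02

1 September 2025 is a Monday, so the first Friday is September 5 and the third is September 19.
1 February 2026 is a Sunday, so Fridays fall on 6, 13, 20, 27; the last is February 27.
Daylight saving runs 19 September 2025 – 27 February 2026; 6 March 2026 is outside that window, so Bryesk District is on standard time at UTC−07:30.
21:02 Bryesk District + 7h30m = 04:32 UTC (rolling into the next day, 7 March 2026).
1 April 2026 is a Wednesday, so Mondays fall on 6, 13, 20, 27; the last is April 27.
1 September 2026 is a Tuesday, so the first Sunday is September 6 and the third is September 20.
At the standard offset (UTC−02:30), 04:32 UTC − 2h30m = 02:02 Solos Sector standard time.
Daylight saving runs 27 April – 20 September; the standard-time date in Solos Sector, 7 March 2026, is outside that window, so Solos Sector is on standard time at UTC−02:30.
04:32 UTC − 2h30m = 02:02 Solos Sector.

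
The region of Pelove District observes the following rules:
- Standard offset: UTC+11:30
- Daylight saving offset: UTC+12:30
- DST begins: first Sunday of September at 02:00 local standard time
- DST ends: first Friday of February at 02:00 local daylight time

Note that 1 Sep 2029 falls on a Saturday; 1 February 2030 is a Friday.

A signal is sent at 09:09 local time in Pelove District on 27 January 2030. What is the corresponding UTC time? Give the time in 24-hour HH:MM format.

1 September 2029 is a Saturday, so the first Sunday is September 2.
1 February 2030 is a Friday, so the first Friday is February 1.
27 January 2030 lies within the daylight-saving period (2 September 2029 – 1 February 2030), so Pelove District is on daylight time, UTC+12:30.
09:09 local − 12h30m = 20:39 UTC (rolling into the previous day, 26 January 2030).

20:39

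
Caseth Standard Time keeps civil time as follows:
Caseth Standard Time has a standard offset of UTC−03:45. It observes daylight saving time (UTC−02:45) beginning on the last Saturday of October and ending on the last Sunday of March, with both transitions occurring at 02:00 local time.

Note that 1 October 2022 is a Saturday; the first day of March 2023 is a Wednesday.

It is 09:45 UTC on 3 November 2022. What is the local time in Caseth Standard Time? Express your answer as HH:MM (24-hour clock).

07:00

1 October 2022 is a Saturday, so Saturdays fall on 1, 8, 15, 22, 29; the last is October 29.
1 March 2023 is a Wednesday, so Sundays fall on 5, 12, 19, 26; the last is March 26.
At the standard offset (UTC−03:45), 09:45 UTC − 3h45m = 06:00 Caseth Standard Time standard time.
The standard-time date in Caseth Standard Time, 3 November 2022, lies within the daylight-saving period (29 October 2022 – 26 March 2023), so Caseth Standard Time is on daylight time, UTC−02:45.
09:45 UTC − 2h45m = 07:00 local.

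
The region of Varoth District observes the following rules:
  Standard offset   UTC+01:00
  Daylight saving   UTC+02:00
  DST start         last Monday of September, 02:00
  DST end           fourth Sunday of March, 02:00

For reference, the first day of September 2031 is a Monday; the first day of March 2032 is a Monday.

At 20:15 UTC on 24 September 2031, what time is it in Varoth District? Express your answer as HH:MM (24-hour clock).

1 September 2031 is a Monday, so Mondays fall on 1, 8, 15, 22, 29; the last is September 29.
1 March 2032 is a Monday, so the first Sunday is March 7 and the fourth is March 28.
At the standard offset (UTC+01:00), 20:15 UTC + 1h = 21:15 Varoth District standard time.
The standard-time date in Varoth District, 24 September 2031, is outside the daylight-saving period (29 September 2031 – 28 March 2032), so Varoth District is on standard time, UTC+01:00.
20:15 UTC + 1h = 21:15 local.

21:15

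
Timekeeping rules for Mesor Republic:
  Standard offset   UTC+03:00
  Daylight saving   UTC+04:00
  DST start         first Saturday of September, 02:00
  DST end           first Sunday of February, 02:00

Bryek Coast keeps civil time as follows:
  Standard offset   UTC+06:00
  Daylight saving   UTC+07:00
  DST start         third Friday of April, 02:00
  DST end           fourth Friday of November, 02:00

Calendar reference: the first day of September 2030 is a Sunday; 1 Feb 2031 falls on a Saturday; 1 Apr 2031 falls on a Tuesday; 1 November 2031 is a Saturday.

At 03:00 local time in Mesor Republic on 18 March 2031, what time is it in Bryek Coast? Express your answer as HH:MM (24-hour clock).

06:00

1 September 2030 is a Sunday, so the first Saturday is September 7.
1 February 2031 is a Saturday, so the first Sunday is February 2.
18 March 2031 is outside the daylight-saving period (7 September 2030 – 2 February 2031), so Mesor Republic is on standard time, UTC+03:00.
03:00 Mesor Republic − 3h = 00:00 UTC.
1 April 2031 is a Tuesday, so the first Friday is April 4 and the third is April 18.
1 November 2031 is a Saturday, so the first Friday is November 7 and the fourth is November 28.
At the standard offset (UTC+06:00), 00:00 UTC + 6h = 06:00 Bryek Coast standard time.
Daylight saving runs 18 April – 28 November; the standard-time date in Bryek Coast, 18 March 2031, is outside that window, so Bryek Coast is on standard time at UTC+06:00.
00:00 UTC + 6h = 06:00 Bryek Coast.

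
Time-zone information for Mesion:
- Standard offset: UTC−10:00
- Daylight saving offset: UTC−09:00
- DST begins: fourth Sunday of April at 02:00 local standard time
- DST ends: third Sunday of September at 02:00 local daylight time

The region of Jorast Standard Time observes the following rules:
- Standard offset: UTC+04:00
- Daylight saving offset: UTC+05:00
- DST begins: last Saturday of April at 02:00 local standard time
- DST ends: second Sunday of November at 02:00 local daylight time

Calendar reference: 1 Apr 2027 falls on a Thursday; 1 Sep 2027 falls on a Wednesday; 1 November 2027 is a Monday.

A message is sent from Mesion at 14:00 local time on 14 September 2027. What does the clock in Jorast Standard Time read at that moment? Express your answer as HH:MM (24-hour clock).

04:00

1 April 2027 is a Thursday, so the first Sunday is April 4 and the fourth is April 25.
1 September 2027 is a Wednesday, so the first Sunday is September 5 and the third is September 19.
14 September 2027 falls between 25 April and 19 September, so daylight saving is in effect and Mesion is at UTC−09:00.
14:00 Mesion + 9h = 23:00 UTC.
1 April 2027 is a Thursday, so Saturdays fall on 3, 10, 17, 24; the last is April 24.
1 November 2027 is a Monday, so the first Sunday is November 7 and the second is November 14.
At the standard offset (UTC+04:00), 23:00 UTC + 4h = 03:00 Jorast Standard Time standard time (rolling into the next day, 15 September 2027).
The standard-time date in Jorast Standard Time, 15 September 2027, lies within the daylight-saving period (24 April – 14 November), so Jorast Standard Time is on daylight time, UTC+05:00.
23:00 UTC + 5h = 04:00 Jorast Standard Time (rolling into the next day, 15 September 2027).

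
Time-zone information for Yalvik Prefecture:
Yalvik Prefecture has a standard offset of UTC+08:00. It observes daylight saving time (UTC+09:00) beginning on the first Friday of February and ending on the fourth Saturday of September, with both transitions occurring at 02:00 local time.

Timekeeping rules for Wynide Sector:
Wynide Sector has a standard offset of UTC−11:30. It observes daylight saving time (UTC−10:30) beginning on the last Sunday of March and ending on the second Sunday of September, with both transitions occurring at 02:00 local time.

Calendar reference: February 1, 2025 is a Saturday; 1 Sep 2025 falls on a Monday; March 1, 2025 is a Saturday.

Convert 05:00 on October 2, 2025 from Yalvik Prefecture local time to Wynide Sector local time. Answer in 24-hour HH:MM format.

1 February 2025 is a Saturday, so the first Friday is February 7.
1 September 2025 is a Monday, so the first Saturday is September 6 and the fourth is September 27.
Daylight saving runs 7 February – 27 September; October 2, 2025 is outside that window, so Yalvik Prefecture is on standard time at UTC+08:00.
05:00 Yalvik Prefecture − 8h = 21:00 UTC (rolling into the previous day, 1 October 2025).
1 March 2025 is a Saturday, so Sundays fall on 2, 9, 16, 23, 30; the last is March 30.
1 September 2025 is a Monday, so the first Sunday is September 7 and the second is September 14.
At the standard offset (UTC−11:30), 21:00 UTC − 11h30m = 09:30 Wynide Sector standard time.
Daylight saving runs 30 March – 14 September; the standard-time date in Wynide Sector, October 1, 2025, is outside that window, so Wynide Sector is on standard time at UTC−11:30.
21:00 UTC − 11h30m = 09:30 Wynide Sector.

09:30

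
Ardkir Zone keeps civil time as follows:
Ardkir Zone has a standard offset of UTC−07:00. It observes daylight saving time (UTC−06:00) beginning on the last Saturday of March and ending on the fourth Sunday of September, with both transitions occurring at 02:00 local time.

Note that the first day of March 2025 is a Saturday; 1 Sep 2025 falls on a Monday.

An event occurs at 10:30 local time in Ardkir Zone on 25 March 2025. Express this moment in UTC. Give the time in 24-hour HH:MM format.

17:30

1 March 2025 is a Saturday, so Saturdays fall on 1, 8, 15, 22, 29; the last is March 29.
1 September 2025 is a Monday, so the first Sunday is September 7 and the fourth is September 28.
25 March 2025 is outside the daylight-saving period (29 March – 28 September), so Ardkir Zone is on standard time, UTC−07:00.
10:30 local + 7h = 17:30 UTC.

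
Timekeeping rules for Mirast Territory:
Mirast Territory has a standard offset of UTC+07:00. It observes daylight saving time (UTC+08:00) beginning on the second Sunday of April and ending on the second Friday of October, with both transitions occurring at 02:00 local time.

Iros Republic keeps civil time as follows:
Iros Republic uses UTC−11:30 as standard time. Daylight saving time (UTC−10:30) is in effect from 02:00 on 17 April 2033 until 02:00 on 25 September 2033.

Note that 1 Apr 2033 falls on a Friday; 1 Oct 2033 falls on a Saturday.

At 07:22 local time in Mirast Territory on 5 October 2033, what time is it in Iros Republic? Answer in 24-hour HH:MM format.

1 April 2033 is a Friday, so the first Sunday is April 3 and the second is April 10.
1 October 2033 is a Saturday, so the first Friday is October 7 and the second is October 14.
5 October 2033 lies within the daylight-saving period (10 April – 14 October), so Mirast Territory is on daylight time, UTC+08:00.
07:22 Mirast Territory − 8h = 23:22 UTC (rolling into the previous day, 4 October 2033).
At the standard offset (UTC−11:30), 23:22 UTC − 11h30m = 11:52 Iros Republic standard time.
The standard-time date in Iros Republic, 4 October 2033, is outside the daylight-saving period (17 April – 25 September), so Iros Republic is on standard time, UTC−11:30.
23:22 UTC − 11h30m = 11:52 Iros Republic.

11:52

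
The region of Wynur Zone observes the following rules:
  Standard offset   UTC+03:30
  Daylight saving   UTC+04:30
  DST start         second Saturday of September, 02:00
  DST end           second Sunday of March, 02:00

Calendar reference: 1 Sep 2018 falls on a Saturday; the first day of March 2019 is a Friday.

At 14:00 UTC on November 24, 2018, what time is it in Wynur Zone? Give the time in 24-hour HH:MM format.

18:30

1 September 2018 is a Saturday, so the first Saturday is September 1 and the second is September 8.
1 March 2019 is a Friday, so the first Sunday is March 3 and the second is March 10.
At the standard offset (UTC+03:30), 14:00 UTC + 3h30m = 17:30 Wynur Zone standard time.
The standard-time date in Wynur Zone, November 24, 2018, lies within the daylight-saving period (8 September 2018 – 10 March 2019), so Wynur Zone is on daylight time, UTC+04:30.
14:00 UTC + 4h30m = 18:30 local.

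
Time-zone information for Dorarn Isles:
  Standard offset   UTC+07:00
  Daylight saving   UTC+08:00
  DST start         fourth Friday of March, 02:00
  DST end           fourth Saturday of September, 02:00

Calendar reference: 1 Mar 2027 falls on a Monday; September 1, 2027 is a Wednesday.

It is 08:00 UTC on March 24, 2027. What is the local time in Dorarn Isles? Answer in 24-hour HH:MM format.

1 March 2027 is a Monday, so the first Friday is March 5 and the fourth is March 26.
1 September 2027 is a Wednesday, so the first Saturday is September 4 and the fourth is September 25.
At the standard offset (UTC+07:00), 08:00 UTC + 7h = 15:00 Dorarn Isles standard time.
The standard-time date in Dorarn Isles, March 24, 2027, does not fall between 26 March and 25 September, so daylight saving is not in effect and Dorarn Isles is at UTC+07:00.
08:00 UTC + 7h = 15:00 local.

15:00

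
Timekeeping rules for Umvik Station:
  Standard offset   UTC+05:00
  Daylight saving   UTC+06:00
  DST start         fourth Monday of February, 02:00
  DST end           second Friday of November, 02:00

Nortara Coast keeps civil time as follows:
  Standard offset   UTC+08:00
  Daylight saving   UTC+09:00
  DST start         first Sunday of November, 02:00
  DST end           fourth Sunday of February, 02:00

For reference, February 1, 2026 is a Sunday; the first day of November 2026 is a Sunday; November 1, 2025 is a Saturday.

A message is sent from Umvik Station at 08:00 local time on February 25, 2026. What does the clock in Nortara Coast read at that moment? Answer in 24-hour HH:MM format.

10:00

1 February 2026 is a Sunday, so the first Monday is February 2 and the fourth is February 23.
1 November 2026 is a Sunday, so the first Friday is November 6 and the second is November 13.
February 25, 2026 falls between 23 February and 13 November, so daylight saving is in effect and Umvik Station is at UTC+06:00.
08:00 Umvik Station − 6h = 02:00 UTC.
1 November 2025 is a Saturday, so the first Sunday is November 2.
1 February 2026 is a Sunday, so the first Sunday is February 1 and the fourth is February 22.
At the standard offset (UTC+08:00), 02:00 UTC + 8h = 10:00 Nortara Coast standard time.
The standard-time date in Nortara Coast, February 25, 2026, does not fall between 2 November 2025 and 22 February 2026, so daylight saving is not in effect and Nortara Coast is at UTC+08:00.
02:00 UTC + 8h = 10:00 Nortara Coast.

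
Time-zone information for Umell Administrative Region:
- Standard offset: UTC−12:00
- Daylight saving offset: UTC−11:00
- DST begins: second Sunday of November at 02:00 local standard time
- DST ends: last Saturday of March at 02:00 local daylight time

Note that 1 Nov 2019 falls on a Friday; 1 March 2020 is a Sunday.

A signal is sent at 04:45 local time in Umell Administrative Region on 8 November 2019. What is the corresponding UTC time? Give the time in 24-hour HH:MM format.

16:45

1 November 2019 is a Friday, so the first Sunday is November 3 and the second is November 10.
1 March 2020 is a Sunday, so Saturdays fall on 7, 14, 21, 28; the last is March 28.
8 November 2019 is outside the daylight-saving period (10 November 2019 – 28 March 2020), so Umell Administrative Region is on standard time, UTC−12:00.
04:45 local + 12h = 16:45 UTC.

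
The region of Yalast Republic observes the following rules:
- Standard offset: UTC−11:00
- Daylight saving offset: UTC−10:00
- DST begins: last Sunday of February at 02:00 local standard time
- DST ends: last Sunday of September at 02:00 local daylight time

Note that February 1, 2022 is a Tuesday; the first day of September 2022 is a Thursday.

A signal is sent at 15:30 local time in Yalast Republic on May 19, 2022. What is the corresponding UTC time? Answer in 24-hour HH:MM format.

1 February 2022 is a Tuesday, so Sundays fall on 6, 13, 20, 27; the last is February 27.
1 September 2022 is a Thursday, so Sundays fall on 4, 11, 18, 25; the last is September 25.
May 19, 2022 falls between 27 February and 25 September, so daylight saving is in effect and Yalast Republic is at UTC−10:00.
15:30 local + 10h = 01:30 UTC (rolling into the next day, 20 May 2022).

01:30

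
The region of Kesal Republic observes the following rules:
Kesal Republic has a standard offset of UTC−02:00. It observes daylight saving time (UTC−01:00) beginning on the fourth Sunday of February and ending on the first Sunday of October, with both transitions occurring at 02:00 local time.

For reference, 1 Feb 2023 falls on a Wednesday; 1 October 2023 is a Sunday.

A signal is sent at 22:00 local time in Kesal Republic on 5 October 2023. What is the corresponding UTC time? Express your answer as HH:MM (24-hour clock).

1 February 2023 is a Wednesday, so the first Sunday is February 5 and the fourth is February 26.
1 October 2023 is a Sunday, so the first Sunday is October 1.
5 October 2023 is outside the daylight-saving period (26 February – 1 October), so Kesal Republic is on standard time, UTC−02:00.
22:00 local + 2h = 00:00 UTC (rolling into the next day, 6 October 2023).

00:00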